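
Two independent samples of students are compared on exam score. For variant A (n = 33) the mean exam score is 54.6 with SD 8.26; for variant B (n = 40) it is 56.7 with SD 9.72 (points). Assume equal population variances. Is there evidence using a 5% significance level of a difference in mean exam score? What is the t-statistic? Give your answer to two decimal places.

-0.98

Let group 1 = variant A, group 2 = variant B. H0: μ_1 = μ_2; H1: μ_1 ≠ μ_2 (two-sample pooled-variance t-test, two-sided).
s_p² = [(33−1)·8.26² + (40−1)·9.72²]/(33+40−2) = 82.6471
t = (54.6 − 56.7)/√[82.6471·(1/33 + 1/40)] = -0.98
df = n₁ + n₂ − 2 = 71
Two-sided p-value ≈ 0.3293
Since p ≈ 0.3293 > α = 0.05, fail to reject H0; the data do not provide sufficient evidence against H0.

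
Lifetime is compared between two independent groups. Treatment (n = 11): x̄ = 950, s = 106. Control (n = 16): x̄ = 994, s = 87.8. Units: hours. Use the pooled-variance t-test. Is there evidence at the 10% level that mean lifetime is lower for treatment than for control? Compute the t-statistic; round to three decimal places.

-1.176

Let group 1 = treatment, group 2 = control. H0: μ_1 = μ_2; H1: μ_1 < μ_2 (two-sample pooled-variance t-test, left-tailed).
s_p² = [(11−1)·106² + (16−1)·87.8²]/(11+16−2) = 9119.7
t = (950 − 994)/√[9119.7·(1/11 + 1/16)] = -1.176
df = n₁ + n₂ − 2 = 25
p-value = P(T ≤ -1.176) ≈ 0.125
Since p ≈ 0.125 > α = 0.1, fail to reject H0; the data do not provide sufficient evidence against H0.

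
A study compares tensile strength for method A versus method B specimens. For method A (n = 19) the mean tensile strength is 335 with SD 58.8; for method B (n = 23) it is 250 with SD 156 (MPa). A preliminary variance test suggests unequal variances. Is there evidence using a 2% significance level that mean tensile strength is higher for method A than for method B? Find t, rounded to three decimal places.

2.414

Let group 1 = method A, group 2 = method B. H0: μ_1 = μ_2; H1: μ_1 > μ_2 (Welch's two-sample t-test, right-tailed).
t = (x̄_1 − x̄_2)/√(s_1²/n_1 + s_2²/n_2) = (335 − 250)/√(58.8²/19 + 156²/23) = 2.414
Welch–Satterthwaite df ≈ 29.16
p-value = P(T ≥ 2.414) ≈ 0.011
Since p ≈ 0.011 < α = 0.02, reject H0; the data support H1.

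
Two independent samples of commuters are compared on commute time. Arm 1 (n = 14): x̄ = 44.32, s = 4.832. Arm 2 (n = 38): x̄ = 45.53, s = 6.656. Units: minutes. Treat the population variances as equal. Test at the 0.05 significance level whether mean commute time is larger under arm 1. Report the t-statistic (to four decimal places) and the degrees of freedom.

t = -0.6209, df = 50

Let group 1 = arm 1, group 2 = arm 2. H0: μ_1 = μ_2; H1: μ_1 > μ_2 (two-sample pooled-variance t-test, right-tailed).
s_p² = [(14−1)·4.832² + (38−1)·6.656²]/(14+38−2) = 38.8543
t = (44.32 − 45.53)/√[38.8543·(1/14 + 1/38)] = -0.6209
df = n₁ + n₂ − 2 = 50
p-value = P(T ≥ -0.6209) ≈ 0.731
Since p ≈ 0.731 > α = 0.05, fail to reject H0; the evidence is not statistically significant.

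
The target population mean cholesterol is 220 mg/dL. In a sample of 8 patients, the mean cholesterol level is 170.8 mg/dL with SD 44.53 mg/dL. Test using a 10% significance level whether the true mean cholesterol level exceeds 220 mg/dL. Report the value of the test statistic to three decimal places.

H0: μ = 220; H1: μ > 220 (one-sample t-test, right-tailed).
t = (x̄ − μ₀)/(s/√n) = (170.8 − 220)/(44.53/√8) = -3.125
df = n − 1 = 7
p-value = P(T ≥ -3.125) ≈ 0.992
Since p ≈ 0.992 > α = 0.1, fail to reject H0; the evidence is not statistically significant.

-3.125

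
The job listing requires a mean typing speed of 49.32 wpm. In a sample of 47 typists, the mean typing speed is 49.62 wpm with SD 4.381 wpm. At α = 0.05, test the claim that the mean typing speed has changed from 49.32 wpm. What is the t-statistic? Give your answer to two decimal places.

0.47

H0: μ = 49.32; H1: μ ≠ 49.32 (one-sample t-test, two-sided).
t = (x̄ − μ₀)/(s/√n) = (49.62 − 49.32)/(4.381/√47) = 0.47
df = n − 1 = 46
Two-sided p-value ≈ 0.6410
Since p ≈ 0.6410 > α = 0.05, fail to reject H0; the evidence is not statistically significant.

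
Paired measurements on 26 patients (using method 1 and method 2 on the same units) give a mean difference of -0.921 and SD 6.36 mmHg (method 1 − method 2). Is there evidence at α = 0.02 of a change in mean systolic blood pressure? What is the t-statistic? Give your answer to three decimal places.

-0.738

H0: μ_d = 0; H1: μ_d ≠ 0 (paired t-test on the differences, two-sided).
t = d̄/(s_d/√n) = -0.921/(6.36/√26) = -0.738
df = n − 1 = 25
Two-sided p-value ≈ 0.467
Since p ≈ 0.467 > α = 0.02, fail to reject H0; the data do not provide sufficient evidence against H0.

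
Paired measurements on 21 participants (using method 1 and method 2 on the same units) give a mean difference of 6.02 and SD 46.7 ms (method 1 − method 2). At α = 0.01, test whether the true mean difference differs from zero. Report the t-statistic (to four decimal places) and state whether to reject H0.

t = 0.5907; fail to reject H0

H0: μ_d = 0; H1: μ_d ≠ 0 (paired t-test on the differences, two-sided).
t = d̄/(s_d/√n) = 6.02/(46.7/√21) = 0.5907
df = n − 1 = 20
Two-sided p-value ≈ 0.5613
Since p ≈ 0.5613 > α = 0.01, fail to reject H0; the data do not provide sufficient evidence against H0.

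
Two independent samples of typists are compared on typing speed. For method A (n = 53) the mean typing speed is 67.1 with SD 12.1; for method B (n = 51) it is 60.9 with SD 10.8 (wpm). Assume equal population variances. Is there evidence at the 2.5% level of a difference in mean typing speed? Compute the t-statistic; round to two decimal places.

Let group 1 = method A, group 2 = method B. H0: μ_1 = μ_2; H1: μ_1 ≠ μ_2 (two-sample pooled-variance t-test, two-sided).
s_p² = [(53−1)·12.1² + (51−1)·10.8²]/(53+51−2) = 131.817
t = (67.1 − 60.9)/√[131.817·(1/53 + 1/51)] = 2.75
df = n₁ + n₂ − 2 = 102
Two-sided p-value ≈ 0.007
Since p ≈ 0.007 < α = 0.025, reject H0; the evidence is statistically significant.

2.75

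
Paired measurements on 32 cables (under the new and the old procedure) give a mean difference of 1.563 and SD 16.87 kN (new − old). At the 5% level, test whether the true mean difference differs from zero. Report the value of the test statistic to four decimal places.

0.5241

H0: μ_d = 0; H1: μ_d ≠ 0 (paired t-test on the differences, two-sided).
t = d̄/(s_d/√n) = 1.563/(16.87/√32) = 0.5241
df = n − 1 = 31
Two-sided p-value ≈ 0.6039
Since p ≈ 0.6039 > α = 0.05, fail to reject H0; the evidence is not statistically significant.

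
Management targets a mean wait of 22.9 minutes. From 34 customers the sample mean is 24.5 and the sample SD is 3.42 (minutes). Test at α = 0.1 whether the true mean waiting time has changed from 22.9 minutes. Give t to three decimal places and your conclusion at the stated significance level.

t = 2.728; reject H0

H0: μ = 22.9; H1: μ ≠ 22.9 (one-sample t-test, two-sided).
t = (x̄ − μ₀)/(s/√n) = (24.5 − 22.9)/(3.42/√34) = 2.728
df = n − 1 = 33
Two-sided p-value ≈ 0.010
Since p ≈ 0.010 < α = 0.1, reject H0; the evidence is statistically significant.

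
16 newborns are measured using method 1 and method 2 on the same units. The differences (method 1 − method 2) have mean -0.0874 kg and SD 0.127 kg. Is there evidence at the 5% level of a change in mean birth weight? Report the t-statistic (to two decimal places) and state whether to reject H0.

H0: μ_d = 0; H1: μ_d ≠ 0 (paired t-test on the differences, two-sided).
t = d̄/(s_d/√n) = -0.0874/(0.127/√16) = -2.75
df = n − 1 = 15
Two-sided p-value ≈ 0.0148
Since p ≈ 0.0148 < α = 0.05, reject H0; the data support H1.

t = -2.75; reject H0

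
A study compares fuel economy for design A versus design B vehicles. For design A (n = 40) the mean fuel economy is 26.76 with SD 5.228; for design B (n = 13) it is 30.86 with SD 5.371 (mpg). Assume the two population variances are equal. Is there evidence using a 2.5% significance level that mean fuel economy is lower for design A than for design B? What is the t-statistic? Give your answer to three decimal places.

-2.441

Let group 1 = design A, group 2 = design B. H0: μ_1 = μ_2; H1: μ_1 < μ_2 (two-sample pooled-variance t-test, left-tailed).
s_p² = [(40−1)·5.228² + (13−1)·5.371²]/(40+13−2) = 27.6886
t = (26.76 − 30.86)/√[27.6886·(1/40 + 1/13)] = -2.441
df = n₁ + n₂ − 2 = 51
p-value = P(T ≤ -2.441) ≈ 0.009
Since p ≈ 0.009 < α = 0.025, reject H0; the data support H1.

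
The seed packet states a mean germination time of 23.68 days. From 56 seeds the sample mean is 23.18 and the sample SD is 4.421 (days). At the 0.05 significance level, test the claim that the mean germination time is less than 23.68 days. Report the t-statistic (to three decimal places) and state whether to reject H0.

H0: μ = 23.68; H1: μ < 23.68 (one-sample t-test, left-tailed).
t = (x̄ − μ₀)/(s/√n) = (23.18 − 23.68)/(4.421/√56) = -0.846
df = n − 1 = 55
p-value = P(T ≤ -0.846) ≈ 0.2005
Since p ≈ 0.2005 > α = 0.05, fail to reject H0; the data do not provide sufficient evidence against H0.

t = -0.846; fail to reject H0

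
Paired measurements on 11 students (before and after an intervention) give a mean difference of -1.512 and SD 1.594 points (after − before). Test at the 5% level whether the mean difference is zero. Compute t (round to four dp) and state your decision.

H0: μ_d = 0; H1: μ_d ≠ 0 (paired t-test on the differences, two-sided).
t = d̄/(s_d/√n) = -1.512/(1.594/√11) = -3.1460
df = n − 1 = 10
Two-sided p-value ≈ 0.010
Since p ≈ 0.010 < α = 0.05, reject H0; the evidence is statistically significant.

t = -3.1460; reject H0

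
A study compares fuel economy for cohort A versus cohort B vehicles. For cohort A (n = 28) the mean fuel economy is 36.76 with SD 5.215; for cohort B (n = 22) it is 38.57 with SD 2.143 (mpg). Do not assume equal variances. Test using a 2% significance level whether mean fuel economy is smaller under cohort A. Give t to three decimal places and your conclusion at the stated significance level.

Let group 1 = cohort A, group 2 = cohort B. H0: μ_1 = μ_2; H1: μ_1 < μ_2 (Welch's two-sample t-test, left-tailed).
t = (x̄_1 − x̄_2)/√(s_1²/n_1 + s_2²/n_2) = (36.76 − 38.57)/√(5.215²/28 + 2.143²/22) = -1.666
Welch–Satterthwaite df ≈ 37.62
p-value = P(T ≤ -1.666) ≈ 0.0520
Since p ≈ 0.0520 > α = 0.02, fail to reject H0; the data do not provide sufficient evidence against H0.

t = -1.666; fail to reject H0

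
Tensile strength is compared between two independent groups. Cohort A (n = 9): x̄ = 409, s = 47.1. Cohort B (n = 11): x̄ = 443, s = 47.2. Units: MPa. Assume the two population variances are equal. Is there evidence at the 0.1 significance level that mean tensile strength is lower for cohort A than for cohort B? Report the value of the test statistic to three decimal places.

-1.604

Let group 1 = cohort A, group 2 = cohort B. H0: μ_1 = μ_2; H1: μ_1 < μ_2 (two-sample pooled-variance t-test, left-tailed).
s_p² = [(9−1)·47.1² + (11−1)·47.2²]/(9+11−2) = 2223.65
t = (409 − 443)/√[2223.65·(1/9 + 1/11)] = -1.604
df = n₁ + n₂ − 2 = 18
p-value = P(T ≤ -1.604) ≈ 0.0630
Since p ≈ 0.0630 < α = 0.1, reject H0; the data support H1.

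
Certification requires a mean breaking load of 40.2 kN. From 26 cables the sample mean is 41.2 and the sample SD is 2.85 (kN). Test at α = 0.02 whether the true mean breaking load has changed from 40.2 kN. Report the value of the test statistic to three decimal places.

1.789

H0: μ = 40.2; H1: μ ≠ 40.2 (one-sample t-test, two-sided).
t = (x̄ − μ₀)/(s/√n) = (41.2 − 40.2)/(2.85/√26) = 1.789
df = n − 1 = 25
Two-sided p-value ≈ 0.0857
Since p ≈ 0.0857 > α = 0.02, fail to reject H0; the evidence is not statistically significant.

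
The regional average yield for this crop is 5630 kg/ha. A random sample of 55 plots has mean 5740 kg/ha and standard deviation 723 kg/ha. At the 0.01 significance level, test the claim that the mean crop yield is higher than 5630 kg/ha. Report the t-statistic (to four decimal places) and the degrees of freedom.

t = 1.1283, df = 54

H0: μ = 5630; H1: μ > 5630 (one-sample t-test, right-tailed).
t = (x̄ − μ₀)/(s/√n) = (5740 − 5630)/(723/√55) = 1.1283
df = n − 1 = 54
p-value = P(T ≥ 1.1283) ≈ 0.1321
Since p ≈ 0.1321 > α = 0.01, fail to reject H0; the evidence is not statistically significant.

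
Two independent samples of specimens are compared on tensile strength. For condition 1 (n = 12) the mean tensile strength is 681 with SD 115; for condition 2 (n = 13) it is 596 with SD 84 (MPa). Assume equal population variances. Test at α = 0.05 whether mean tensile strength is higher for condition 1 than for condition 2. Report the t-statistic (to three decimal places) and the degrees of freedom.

t = 2.123, df = 23

Let group 1 = condition 1, group 2 = condition 2. H0: μ_1 = μ_2; H1: μ_1 > μ_2 (two-sample pooled-variance t-test, right-tailed).
s_p² = [(12−1)·115² + (13−1)·84²]/(12+13−2) = 10006.4
t = (681 − 596)/√[10006.4·(1/12 + 1/13)] = 2.123
df = n₁ + n₂ − 2 = 23
p-value = P(T ≥ 2.123) ≈ 0.022
Since p ≈ 0.022 < α = 0.05, reject H0; the data support H1.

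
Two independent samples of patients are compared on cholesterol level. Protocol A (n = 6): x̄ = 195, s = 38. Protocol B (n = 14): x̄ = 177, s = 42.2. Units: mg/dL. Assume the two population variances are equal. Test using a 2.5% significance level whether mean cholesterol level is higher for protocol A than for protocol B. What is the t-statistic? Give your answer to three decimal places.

Let group 1 = protocol A, group 2 = protocol B. H0: μ_1 = μ_2; H1: μ_1 > μ_2 (two-sample pooled-variance t-test, right-tailed).
s_p² = [(6−1)·38² + (14−1)·42.2²]/(6+14−2) = 1687.27
t = (195 − 177)/√[1687.27·(1/6 + 1/14)] = 0.898
df = n₁ + n₂ − 2 = 18
p-value = P(T ≥ 0.898) ≈ 0.191
Since p ≈ 0.191 > α = 0.025, fail to reject H0; the data do not provide sufficient evidence against H0.

0.898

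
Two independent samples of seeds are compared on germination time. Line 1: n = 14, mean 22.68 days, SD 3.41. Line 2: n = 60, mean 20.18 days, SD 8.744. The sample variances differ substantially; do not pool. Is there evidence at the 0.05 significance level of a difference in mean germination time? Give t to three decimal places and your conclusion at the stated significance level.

Let group 1 = line 1, group 2 = line 2. H0: μ_1 = μ_2; H1: μ_1 ≠ μ_2 (Welch's two-sample t-test, two-sided).
t = (x̄_1 − x̄_2)/√(s_1²/n_1 + s_2²/n_2) = (22.68 − 20.18)/√(3.41²/14 + 8.744²/60) = 1.723
Welch–Satterthwaite df ≈ 54.98
Two-sided p-value ≈ 0.0905
Since p ≈ 0.0905 > α = 0.05, fail to reject H0; the evidence is not statistically significant.

t = 1.723; fail to reject H0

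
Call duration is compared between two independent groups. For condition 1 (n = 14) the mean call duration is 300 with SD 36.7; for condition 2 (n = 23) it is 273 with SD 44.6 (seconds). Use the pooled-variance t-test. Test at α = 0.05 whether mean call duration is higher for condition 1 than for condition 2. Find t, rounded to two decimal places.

1.90

Let group 1 = condition 1, group 2 = condition 2. H0: μ_1 = μ_2; H1: μ_1 > μ_2 (two-sample pooled-variance t-test, right-tailed).
s_p² = [(14−1)·36.7² + (23−1)·44.6²]/(14+23−2) = 1750.6
t = (300 − 273)/√[1750.6·(1/14 + 1/23)] = 1.90
df = n₁ + n₂ − 2 = 35
p-value = P(T ≥ 1.90) ≈ 0.033
Since p ≈ 0.033 < α = 0.05, reject H0; the data support H1.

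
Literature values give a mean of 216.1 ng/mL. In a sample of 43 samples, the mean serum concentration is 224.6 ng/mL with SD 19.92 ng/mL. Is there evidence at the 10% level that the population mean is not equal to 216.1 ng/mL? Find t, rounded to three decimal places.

2.798

H0: μ = 216.1; H1: μ ≠ 216.1 (one-sample t-test, two-sided).
t = (x̄ − μ₀)/(s/√n) = (224.6 − 216.1)/(19.92/√43) = 2.798
df = n − 1 = 42
Two-sided p-value ≈ 0.008
Since p ≈ 0.008 < α = 0.1, reject H0; the evidence is statistically significant.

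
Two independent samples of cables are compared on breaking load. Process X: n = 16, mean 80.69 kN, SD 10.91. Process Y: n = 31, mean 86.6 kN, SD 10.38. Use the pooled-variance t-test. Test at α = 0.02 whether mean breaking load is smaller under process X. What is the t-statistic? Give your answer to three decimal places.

-1.818

Let group 1 = process X, group 2 = process Y. H0: μ_1 = μ_2; H1: μ_1 < μ_2 (two-sample pooled-variance t-test, left-tailed).
s_p² = [(16−1)·10.91² + (31−1)·10.38²]/(16+31−2) = 111.506
t = (80.69 − 86.6)/√[111.506·(1/16 + 1/31)] = -1.818
df = n₁ + n₂ − 2 = 45
p-value = P(T ≤ -1.818) ≈ 0.0379
Since p ≈ 0.0379 > α = 0.02, fail to reject H0; the evidence is not statistically significant.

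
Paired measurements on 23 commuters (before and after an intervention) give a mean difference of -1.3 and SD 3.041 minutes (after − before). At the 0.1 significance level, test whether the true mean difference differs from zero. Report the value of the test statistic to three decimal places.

H0: μ_d = 0; H1: μ_d ≠ 0 (paired t-test on the differences, two-sided).
t = d̄/(s_d/√n) = -1.3/(3.041/√23) = -2.050
df = n − 1 = 22
Two-sided p-value ≈ 0.0525
Since p ≈ 0.0525 < α = 0.1, reject H0; the evidence is statistically significant.

-2.050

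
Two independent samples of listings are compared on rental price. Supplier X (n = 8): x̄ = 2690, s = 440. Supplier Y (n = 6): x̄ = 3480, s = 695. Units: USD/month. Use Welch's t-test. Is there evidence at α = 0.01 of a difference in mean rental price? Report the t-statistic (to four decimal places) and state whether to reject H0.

Let group 1 = supplier X, group 2 = supplier Y. H0: μ_1 = μ_2; H1: μ_1 ≠ μ_2 (Welch's two-sample t-test, two-sided).
t = (x̄_1 − x̄_2)/√(s_1²/n_1 + s_2²/n_2) = (2690 − 3480)/√(440²/8 + 695²/6) = -2.4414
Welch–Satterthwaite df ≈ 7.95
Two-sided p-value ≈ 0.041
Since p ≈ 0.041 > α = 0.01, fail to reject H0; the evidence is not statistically significant.

t = -2.4414; fail to reject H0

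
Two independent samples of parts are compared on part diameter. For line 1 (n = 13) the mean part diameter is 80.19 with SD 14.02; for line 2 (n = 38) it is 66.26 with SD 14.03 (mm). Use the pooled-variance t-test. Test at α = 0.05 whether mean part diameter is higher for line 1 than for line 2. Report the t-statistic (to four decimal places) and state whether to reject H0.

Let group 1 = line 1, group 2 = line 2. H0: μ_1 = μ_2; H1: μ_1 > μ_2 (two-sample pooled-variance t-test, right-tailed).
s_p² = [(13−1)·14.02² + (38−1)·14.03²]/(13+38−2) = 196.772
t = (80.19 − 66.26)/√[196.772·(1/13 + 1/38)] = 3.0906
df = n₁ + n₂ − 2 = 49
p-value = P(T ≥ 3.0906) ≈ 0.0016
Since p ≈ 0.0016 < α = 0.05, reject H0; the data support H1.

t = 3.0906; reject H0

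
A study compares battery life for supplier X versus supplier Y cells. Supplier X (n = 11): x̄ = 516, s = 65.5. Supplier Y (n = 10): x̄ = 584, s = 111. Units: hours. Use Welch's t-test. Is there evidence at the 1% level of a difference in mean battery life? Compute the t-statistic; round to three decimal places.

Let group 1 = supplier X, group 2 = supplier Y. H0: μ_1 = μ_2; H1: μ_1 ≠ μ_2 (Welch's two-sample t-test, two-sided).
t = (x̄_1 − x̄_2)/√(s_1²/n_1 + s_2²/n_2) = (516 − 584)/√(65.5²/11 + 111²/10) = -1.688
Welch–Satterthwaite df ≈ 14.31
Two-sided p-value ≈ 0.113
Since p ≈ 0.113 > α = 0.01, fail to reject H0; the evidence is not statistically significant.

-1.688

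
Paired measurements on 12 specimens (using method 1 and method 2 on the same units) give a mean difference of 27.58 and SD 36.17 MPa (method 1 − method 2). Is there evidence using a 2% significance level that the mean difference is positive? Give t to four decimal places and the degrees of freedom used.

t = 2.6414, df = 11

H0: μ_d = 0; H1: μ_d > 0 (paired t-test on the differences, right-tailed).
t = d̄/(s_d/√n) = 27.58/(36.17/√12) = 2.6414
df = n − 1 = 11
p-value = P(T ≥ 2.6414) ≈ 0.0115
Since p ≈ 0.0115 < α = 0.02, reject H0; the data support H1.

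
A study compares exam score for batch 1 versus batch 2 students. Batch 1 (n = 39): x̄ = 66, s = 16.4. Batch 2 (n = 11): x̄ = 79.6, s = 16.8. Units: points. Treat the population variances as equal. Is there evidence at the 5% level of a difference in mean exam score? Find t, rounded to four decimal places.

-2.4167

Let group 1 = batch 1, group 2 = batch 2. H0: μ_1 = μ_2; H1: μ_1 ≠ μ_2 (two-sample pooled-variance t-test, two-sided).
s_p² = [(39−1)·16.4² + (11−1)·16.8²]/(39+11−2) = 271.727
t = (66 − 79.6)/√[271.727·(1/39 + 1/11)] = -2.4167
df = n₁ + n₂ − 2 = 48
Two-sided p-value ≈ 0.0195
Since p ≈ 0.0195 < α = 0.05, reject H0; the data support H1.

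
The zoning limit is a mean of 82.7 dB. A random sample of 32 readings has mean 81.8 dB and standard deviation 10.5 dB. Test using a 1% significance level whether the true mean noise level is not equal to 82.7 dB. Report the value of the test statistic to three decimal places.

-0.485

H0: μ = 82.7; H1: μ ≠ 82.7 (one-sample t-test, two-sided).
t = (x̄ − μ₀)/(s/√n) = (81.8 − 82.7)/(10.5/√32) = -0.485
df = n − 1 = 31
Two-sided p-value ≈ 0.6312
Since p ≈ 0.6312 > α = 0.01, fail to reject H0; the evidence is not statistically significant.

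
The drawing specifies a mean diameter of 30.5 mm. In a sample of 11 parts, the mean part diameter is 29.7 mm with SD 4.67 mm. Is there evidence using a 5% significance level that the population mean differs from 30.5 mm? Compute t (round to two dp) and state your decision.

t = -0.57; fail to reject H0

H0: μ = 30.5; H1: μ ≠ 30.5 (one-sample t-test, two-sided).
t = (x̄ − μ₀)/(s/√n) = (29.7 − 30.5)/(4.67/√11) = -0.57
df = n − 1 = 10
Two-sided p-value ≈ 0.582
Since p ≈ 0.582 > α = 0.05, fail to reject H0; the data do not provide sufficient evidence against H0.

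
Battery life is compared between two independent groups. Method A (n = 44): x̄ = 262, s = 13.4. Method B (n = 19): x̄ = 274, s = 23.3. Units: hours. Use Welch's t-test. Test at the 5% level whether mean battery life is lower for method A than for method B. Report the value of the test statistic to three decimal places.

-2.100

Let group 1 = method A, group 2 = method B. H0: μ_1 = μ_2; H1: μ_1 < μ_2 (Welch's two-sample t-test, left-tailed).
t = (x̄_1 − x̄_2)/√(s_1²/n_1 + s_2²/n_2) = (262 − 274)/√(13.4²/44 + 23.3²/19) = -2.100
Welch–Satterthwaite df ≈ 23.31
p-value = P(T ≤ -2.100) ≈ 0.023
Since p ≈ 0.023 < α = 0.05, reject H0; the data support H1.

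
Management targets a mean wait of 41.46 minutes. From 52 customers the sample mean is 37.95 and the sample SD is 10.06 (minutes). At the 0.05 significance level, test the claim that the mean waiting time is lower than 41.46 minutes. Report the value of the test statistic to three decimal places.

-2.516

H0: μ = 41.46; H1: μ < 41.46 (one-sample t-test, left-tailed).
t = (x̄ − μ₀)/(s/√n) = (37.95 − 41.46)/(10.06/√52) = -2.516
df = n − 1 = 51
p-value = P(T ≤ -2.516) ≈ 0.0075
Since p ≈ 0.0075 < α = 0.05, reject H0; the data support H1.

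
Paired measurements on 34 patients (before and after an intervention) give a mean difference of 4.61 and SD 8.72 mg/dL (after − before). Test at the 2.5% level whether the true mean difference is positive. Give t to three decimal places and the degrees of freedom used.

H0: μ_d = 0; H1: μ_d > 0 (paired t-test on the differences, right-tailed).
t = d̄/(s_d/√n) = 4.61/(8.72/√34) = 3.083
df = n − 1 = 33
p-value = P(T ≥ 3.083) ≈ 0.002
Since p ≈ 0.002 < α = 0.025, reject H0; the data support H1.

t = 3.083, df = 33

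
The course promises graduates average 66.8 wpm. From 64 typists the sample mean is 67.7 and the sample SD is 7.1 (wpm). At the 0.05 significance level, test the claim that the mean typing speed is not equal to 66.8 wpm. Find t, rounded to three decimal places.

1.014

H0: μ = 66.8; H1: μ ≠ 66.8 (one-sample t-test, two-sided).
t = (x̄ − μ₀)/(s/√n) = (67.7 − 66.8)/(7.1/√64) = 1.014
df = n − 1 = 63
Two-sided p-value ≈ 0.3144
Since p ≈ 0.3144 > α = 0.05, fail to reject H0; the data do not provide sufficient evidence against H0.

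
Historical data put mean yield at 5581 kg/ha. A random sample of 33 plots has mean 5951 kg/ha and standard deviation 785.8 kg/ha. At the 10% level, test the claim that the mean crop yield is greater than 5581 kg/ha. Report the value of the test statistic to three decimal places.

2.705

H0: μ = 5581; H1: μ > 5581 (one-sample t-test, right-tailed).
t = (x̄ − μ₀)/(s/√n) = (5951 − 5581)/(785.8/√33) = 2.705
df = n − 1 = 32
p-value = P(T ≥ 2.705) ≈ 0.005
Since p ≈ 0.005 < α = 0.1, reject H0; the data support H1.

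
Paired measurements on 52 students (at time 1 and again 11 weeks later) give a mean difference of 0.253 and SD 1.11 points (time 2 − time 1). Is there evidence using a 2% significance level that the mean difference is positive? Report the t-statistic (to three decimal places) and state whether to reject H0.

t = 1.644; fail to reject H0

H0: μ_d = 0; H1: μ_d > 0 (paired t-test on the differences, right-tailed).
t = d̄/(s_d/√n) = 0.253/(1.11/√52) = 1.644
df = n − 1 = 51
p-value = P(T ≥ 1.644) ≈ 0.0532
Since p ≈ 0.0532 > α = 0.02, fail to reject H0; the evidence is not statistically significant.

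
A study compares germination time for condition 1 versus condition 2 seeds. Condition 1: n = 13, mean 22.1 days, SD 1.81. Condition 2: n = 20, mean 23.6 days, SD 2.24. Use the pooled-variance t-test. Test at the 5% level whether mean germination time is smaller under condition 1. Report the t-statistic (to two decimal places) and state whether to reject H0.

t = -2.02; reject H0

Let group 1 = condition 1, group 2 = condition 2. H0: μ_1 = μ_2; H1: μ_1 < μ_2 (two-sample pooled-variance t-test, left-tailed).
s_p² = [(13−1)·1.81² + (20−1)·2.24²]/(13+20−2) = 4.34347
t = (22.1 − 23.6)/√[4.34347·(1/13 + 1/20)] = -2.02
df = n₁ + n₂ − 2 = 31
p-value = P(T ≤ -2.02) ≈ 0.026
Since p ≈ 0.026 < α = 0.05, reject H0; the evidence is statistically significant.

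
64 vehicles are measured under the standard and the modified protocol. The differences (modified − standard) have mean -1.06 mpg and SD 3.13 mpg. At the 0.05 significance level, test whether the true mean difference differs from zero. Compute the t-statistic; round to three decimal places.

H0: μ_d = 0; H1: μ_d ≠ 0 (paired t-test on the differences, two-sided).
t = d̄/(s_d/√n) = -1.06/(3.13/√64) = -2.709
df = n − 1 = 63
Two-sided p-value ≈ 0.009
Since p ≈ 0.009 < α = 0.05, reject H0; the data support H1.

-2.709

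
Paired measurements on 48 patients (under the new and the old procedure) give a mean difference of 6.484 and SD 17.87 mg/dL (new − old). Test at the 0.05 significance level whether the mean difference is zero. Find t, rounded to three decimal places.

H0: μ_d = 0; H1: μ_d ≠ 0 (paired t-test on the differences, two-sided).
t = d̄/(s_d/√n) = 6.484/(17.87/√48) = 2.514
df = n − 1 = 47
Two-sided p-value ≈ 0.0154
Since p ≈ 0.0154 < α = 0.05, reject H0; the data support H1.

2.514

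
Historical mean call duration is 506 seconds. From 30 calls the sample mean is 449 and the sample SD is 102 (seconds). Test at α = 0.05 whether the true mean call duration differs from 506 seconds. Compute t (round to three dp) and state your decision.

t = -3.061; reject H0

H0: μ = 506; H1: μ ≠ 506 (one-sample t-test, two-sided).
t = (x̄ − μ₀)/(s/√n) = (449 − 506)/(102/√30) = -3.061
df = n − 1 = 29
Two-sided p-value ≈ 0.005
Since p ≈ 0.005 < α = 0.05, reject H0; the data support H1.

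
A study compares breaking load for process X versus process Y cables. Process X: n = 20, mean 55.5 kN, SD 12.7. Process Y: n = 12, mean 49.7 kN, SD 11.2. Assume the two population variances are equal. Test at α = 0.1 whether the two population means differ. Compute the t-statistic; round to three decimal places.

1.305

Let group 1 = process X, group 2 = process Y. H0: μ_1 = μ_2; H1: μ_1 ≠ μ_2 (two-sample pooled-variance t-test, two-sided).
s_p² = [(20−1)·12.7² + (12−1)·11.2²]/(20+12−2) = 148.145
t = (55.5 − 49.7)/√[148.145·(1/20 + 1/12)] = 1.305
df = n₁ + n₂ − 2 = 30
Two-sided p-value ≈ 0.2018
Since p ≈ 0.2018 > α = 0.1, fail to reject H0; the evidence is not statistically significant.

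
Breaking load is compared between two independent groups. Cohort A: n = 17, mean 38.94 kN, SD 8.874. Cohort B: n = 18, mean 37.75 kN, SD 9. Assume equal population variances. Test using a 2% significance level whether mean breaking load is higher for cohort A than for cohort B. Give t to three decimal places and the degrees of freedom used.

Let group 1 = cohort A, group 2 = cohort B. H0: μ_1 = μ_2; H1: μ_1 > μ_2 (two-sample pooled-variance t-test, right-tailed).
s_p² = [(17−1)·8.874² + (18−1)·9²]/(17+18−2) = 79.9081
t = (38.94 − 37.75)/√[79.9081·(1/17 + 1/18)] = 0.394
df = n₁ + n₂ − 2 = 33
p-value = P(T ≥ 0.394) ≈ 0.3482
Since p ≈ 0.3482 > α = 0.02, fail to reject H0; the evidence is not statistically significant.

t = 0.394, df = 33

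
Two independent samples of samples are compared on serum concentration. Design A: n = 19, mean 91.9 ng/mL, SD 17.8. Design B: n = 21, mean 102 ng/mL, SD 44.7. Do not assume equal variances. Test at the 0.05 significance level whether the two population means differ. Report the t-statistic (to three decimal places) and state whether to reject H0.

Let group 1 = design A, group 2 = design B. H0: μ_1 = μ_2; H1: μ_1 ≠ μ_2 (Welch's two-sample t-test, two-sided).
t = (x̄_1 − x̄_2)/√(s_1²/n_1 + s_2²/n_2) = (91.9 − 102)/√(17.8²/19 + 44.7²/21) = -0.955
Welch–Satterthwaite df ≈ 26.71
Two-sided p-value ≈ 0.3481
Since p ≈ 0.3481 > α = 0.05, fail to reject H0; the evidence is not statistically significant.

t = -0.955; fail to reject H0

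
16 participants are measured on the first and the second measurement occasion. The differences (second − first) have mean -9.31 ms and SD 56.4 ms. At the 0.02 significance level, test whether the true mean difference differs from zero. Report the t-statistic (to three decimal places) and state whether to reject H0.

H0: μ_d = 0; H1: μ_d ≠ 0 (paired t-test on the differences, two-sided).
t = d̄/(s_d/√n) = -9.31/(56.4/√16) = -0.660
df = n − 1 = 15
Two-sided p-value ≈ 0.5191
Since p ≈ 0.5191 > α = 0.02, fail to reject H0; the evidence is not statistically significant.

t = -0.660; fail to reject H0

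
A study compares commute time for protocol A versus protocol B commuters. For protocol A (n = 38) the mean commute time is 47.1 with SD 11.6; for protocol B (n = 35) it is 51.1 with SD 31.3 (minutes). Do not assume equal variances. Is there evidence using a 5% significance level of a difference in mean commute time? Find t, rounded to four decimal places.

-0.7123

Let group 1 = protocol A, group 2 = protocol B. H0: μ_1 = μ_2; H1: μ_1 ≠ μ_2 (Welch's two-sample t-test, two-sided).
t = (x̄_1 − x̄_2)/√(s_1²/n_1 + s_2²/n_2) = (47.1 − 51.1)/√(11.6²/38 + 31.3²/35) = -0.7123
Welch–Satterthwaite df ≈ 42.52
Two-sided p-value ≈ 0.4801
Since p ≈ 0.4801 > α = 0.05, fail to reject H0; the evidence is not statistically significant.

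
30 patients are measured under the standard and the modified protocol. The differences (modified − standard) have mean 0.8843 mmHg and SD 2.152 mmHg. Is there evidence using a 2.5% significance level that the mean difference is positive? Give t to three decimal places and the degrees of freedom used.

H0: μ_d = 0; H1: μ_d > 0 (paired t-test on the differences, right-tailed).
t = d̄/(s_d/√n) = 0.8843/(2.152/√30) = 2.251
df = n − 1 = 29
p-value = P(T ≥ 2.251) ≈ 0.0161
Since p ≈ 0.0161 < α = 0.025, reject H0; the data support H1.

t = 2.251, df = 29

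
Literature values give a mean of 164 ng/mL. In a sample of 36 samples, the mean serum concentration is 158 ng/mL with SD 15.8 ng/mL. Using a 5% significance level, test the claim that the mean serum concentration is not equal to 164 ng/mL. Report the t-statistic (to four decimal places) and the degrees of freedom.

H0: μ = 164; H1: μ ≠ 164 (one-sample t-test, two-sided).
t = (x̄ − μ₀)/(s/√n) = (158 − 164)/(15.8/√36) = -2.2785
df = n − 1 = 35
Two-sided p-value ≈ 0.029
Since p ≈ 0.029 < α = 0.05, reject H0; the evidence is statistically significant.

t = -2.2785, df = 35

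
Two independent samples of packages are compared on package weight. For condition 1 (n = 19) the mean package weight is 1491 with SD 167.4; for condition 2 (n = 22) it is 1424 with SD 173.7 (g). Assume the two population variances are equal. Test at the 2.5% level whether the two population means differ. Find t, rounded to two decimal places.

Let group 1 = condition 1, group 2 = condition 2. H0: μ_1 = μ_2; H1: μ_1 ≠ μ_2 (two-sample pooled-variance t-test, two-sided).
s_p² = [(19−1)·167.4² + (22−1)·173.7²]/(19+22−2) = 29179.9
t = (1491 − 1424)/√[29179.9·(1/19 + 1/22)] = 1.25
df = n₁ + n₂ − 2 = 39
Two-sided p-value ≈ 0.218
Since p ≈ 0.218 > α = 0.025, fail to reject H0; the data do not provide sufficient evidence against H0.

1.25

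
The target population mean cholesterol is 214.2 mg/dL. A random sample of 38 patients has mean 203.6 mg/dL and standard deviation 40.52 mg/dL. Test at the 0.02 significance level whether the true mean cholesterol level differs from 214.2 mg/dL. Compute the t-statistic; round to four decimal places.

-1.6126

H0: μ = 214.2; H1: μ ≠ 214.2 (one-sample t-test, two-sided).
t = (x̄ − μ₀)/(s/√n) = (203.6 − 214.2)/(40.52/√38) = -1.6126
df = n − 1 = 37
Two-sided p-value ≈ 0.115
Since p ≈ 0.115 > α = 0.02, fail to reject H0; the data do not provide sufficient evidence against H0.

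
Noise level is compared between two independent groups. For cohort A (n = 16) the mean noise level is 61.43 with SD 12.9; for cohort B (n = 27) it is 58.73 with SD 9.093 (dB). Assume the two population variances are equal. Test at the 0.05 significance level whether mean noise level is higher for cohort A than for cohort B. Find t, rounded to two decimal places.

Let group 1 = cohort A, group 2 = cohort B. H0: μ_1 = μ_2; H1: μ_1 > μ_2 (two-sample pooled-variance t-test, right-tailed).
s_p² = [(16−1)·12.9² + (27−1)·9.093²]/(16+27−2) = 113.315
t = (61.43 − 58.73)/√[113.315·(1/16 + 1/27)] = 0.80
df = n₁ + n₂ − 2 = 41
p-value = P(T ≥ 0.80) ≈ 0.2130
Since p ≈ 0.2130 > α = 0.05, fail to reject H0; the evidence is not statistically significant.

0.80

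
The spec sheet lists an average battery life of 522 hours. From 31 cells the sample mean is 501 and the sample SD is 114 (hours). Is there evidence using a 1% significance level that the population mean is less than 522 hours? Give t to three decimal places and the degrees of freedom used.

H0: μ = 522; H1: μ < 522 (one-sample t-test, left-tailed).
t = (x̄ − μ₀)/(s/√n) = (501 − 522)/(114/√31) = -1.026
df = n − 1 = 30
p-value = P(T ≤ -1.026) ≈ 0.157
Since p ≈ 0.157 > α = 0.01, fail to reject H0; the evidence is not statistically significant.

t = -1.026, df = 30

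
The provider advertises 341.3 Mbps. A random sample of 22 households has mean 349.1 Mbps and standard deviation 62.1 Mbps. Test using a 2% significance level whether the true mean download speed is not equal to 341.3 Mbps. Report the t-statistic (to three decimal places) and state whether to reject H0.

H0: μ = 341.3; H1: μ ≠ 341.3 (one-sample t-test, two-sided).
t = (x̄ − μ₀)/(s/√n) = (349.1 − 341.3)/(62.1/√22) = 0.589
df = n − 1 = 21
Two-sided p-value ≈ 0.562
Since p ≈ 0.562 > α = 0.02, fail to reject H0; the evidence is not statistically significant.

t = 0.589; fail to reject H0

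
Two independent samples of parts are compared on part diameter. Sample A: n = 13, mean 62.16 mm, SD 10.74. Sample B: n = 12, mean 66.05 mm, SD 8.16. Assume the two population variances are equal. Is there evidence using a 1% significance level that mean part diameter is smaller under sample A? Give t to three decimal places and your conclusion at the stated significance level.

t = -1.013; fail to reject H0

Let group 1 = sample A, group 2 = sample B. H0: μ_1 = μ_2; H1: μ_1 < μ_2 (two-sample pooled-variance t-test, left-tailed).
s_p² = [(13−1)·10.74² + (12−1)·8.16²]/(13+12−2) = 92.0266
t = (62.16 − 66.05)/√[92.0266·(1/13 + 1/12)] = -1.013
df = n₁ + n₂ − 2 = 23
p-value = P(T ≤ -1.013) ≈ 0.161
Since p ≈ 0.161 > α = 0.01, fail to reject H0; the data do not provide sufficient evidence against H0.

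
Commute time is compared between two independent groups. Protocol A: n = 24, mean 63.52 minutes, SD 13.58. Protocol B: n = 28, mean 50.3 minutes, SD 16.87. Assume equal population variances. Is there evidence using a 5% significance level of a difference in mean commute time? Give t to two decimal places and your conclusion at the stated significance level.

Let group 1 = protocol A, group 2 = protocol B. H0: μ_1 = μ_2; H1: μ_1 ≠ μ_2 (two-sample pooled-variance t-test, two-sided).
s_p² = [(24−1)·13.58² + (28−1)·16.87²]/(24+28−2) = 238.514
t = (63.52 − 50.3)/√[238.514·(1/24 + 1/28)] = 3.08
df = n₁ + n₂ − 2 = 50
Two-sided p-value ≈ 0.003
Since p ≈ 0.003 < α = 0.05, reject H0; the data support H1.

t = 3.08; reject H0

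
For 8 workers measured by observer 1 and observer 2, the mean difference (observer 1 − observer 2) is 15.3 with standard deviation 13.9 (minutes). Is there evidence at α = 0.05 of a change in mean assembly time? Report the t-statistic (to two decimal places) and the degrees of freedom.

t = 3.11, df = 7

H0: μ_d = 0; H1: μ_d ≠ 0 (paired t-test on the differences, two-sided).
t = d̄/(s_d/√n) = 15.3/(13.9/√8) = 3.11
df = n − 1 = 7
Two-sided p-value ≈ 0.0170
Since p ≈ 0.0170 < α = 0.05, reject H0; the data support H1.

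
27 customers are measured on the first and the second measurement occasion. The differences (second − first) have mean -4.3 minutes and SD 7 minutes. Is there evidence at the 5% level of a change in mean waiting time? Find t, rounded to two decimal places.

-3.19

H0: μ_d = 0; H1: μ_d ≠ 0 (paired t-test on the differences, two-sided).
t = d̄/(s_d/√n) = -4.3/(7/√27) = -3.19
df = n − 1 = 26
Two-sided p-value ≈ 0.004
Since p ≈ 0.004 < α = 0.05, reject H0; the data support H1.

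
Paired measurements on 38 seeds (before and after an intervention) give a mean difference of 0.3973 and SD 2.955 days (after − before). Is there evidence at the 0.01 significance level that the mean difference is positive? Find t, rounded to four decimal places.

0.8288

H0: μ_d = 0; H1: μ_d > 0 (paired t-test on the differences, right-tailed).
t = d̄/(s_d/√n) = 0.3973/(2.955/√38) = 0.8288
df = n − 1 = 37
p-value = P(T ≥ 0.8288) ≈ 0.206
Since p ≈ 0.206 > α = 0.01, fail to reject H0; the data do not provide sufficient evidence against H0.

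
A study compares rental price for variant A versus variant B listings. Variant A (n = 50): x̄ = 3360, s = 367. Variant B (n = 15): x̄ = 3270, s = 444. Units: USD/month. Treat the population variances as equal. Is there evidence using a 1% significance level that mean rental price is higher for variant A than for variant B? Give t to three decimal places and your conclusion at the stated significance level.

t = 0.793; fail to reject H0

Let group 1 = variant A, group 2 = variant B. H0: μ_1 = μ_2; H1: μ_1 > μ_2 (two-sample pooled-variance t-test, right-tailed).
s_p² = [(50−1)·367² + (15−1)·444²]/(50+15−2) = 148566
t = (3360 − 3270)/√[148566·(1/50 + 1/15)] = 0.793
df = n₁ + n₂ − 2 = 63
p-value = P(T ≥ 0.793) ≈ 0.2153
Since p ≈ 0.2153 > α = 0.01, fail to reject H0; the evidence is not statistically significant.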